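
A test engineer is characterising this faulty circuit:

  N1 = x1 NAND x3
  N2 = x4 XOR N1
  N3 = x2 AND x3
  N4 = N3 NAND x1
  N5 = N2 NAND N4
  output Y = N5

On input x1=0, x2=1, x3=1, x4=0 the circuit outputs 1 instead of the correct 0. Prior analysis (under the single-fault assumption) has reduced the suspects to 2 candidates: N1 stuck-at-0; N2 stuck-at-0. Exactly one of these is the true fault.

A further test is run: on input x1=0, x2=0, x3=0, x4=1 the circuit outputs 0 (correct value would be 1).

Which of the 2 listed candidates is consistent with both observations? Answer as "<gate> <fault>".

N1 stuck-at-0

Evaluate each candidate on input x1=0, x2=0, x3=0, x4=1:
  N1 stuck-at-0: N1=0 [stuck-at-0], N2=1, N3=0, N4=1, N5=0 → 0 — matches
  N2 stuck-at-0: N1=1, N2=0 [stuck-at-0], N3=0, N4=1, N5=1 → 1 — eliminated
Only N1 stuck-at-0 reproduces the observed 0.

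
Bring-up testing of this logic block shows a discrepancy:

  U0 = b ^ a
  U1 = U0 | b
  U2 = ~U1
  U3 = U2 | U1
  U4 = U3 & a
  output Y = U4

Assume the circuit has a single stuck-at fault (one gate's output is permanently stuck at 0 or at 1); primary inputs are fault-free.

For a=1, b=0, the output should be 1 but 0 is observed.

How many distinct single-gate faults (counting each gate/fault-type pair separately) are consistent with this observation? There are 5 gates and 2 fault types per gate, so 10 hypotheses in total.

Fault-free: U0=1, U1=1, U2=0, U3=1, U4=1 → 1. Observed 0.
  U0 stuck-at-0: output 1 ✗
  U0 stuck-at-1: output 1 ✗
  U1 stuck-at-0: output 1 ✗
  U1 stuck-at-1: output 1 ✗
  U2 stuck-at-0: output 1 ✗
  U2 stuck-at-1: output 1 ✗
  U3 stuck-at-0: output 0 ✓
  U3 stuck-at-1: output 1 ✗
  U4 stuck-at-0: output 0 ✓
  U4 stuck-at-1: output 1 ✗
Consistent faults: {U3 stuck-at-0, U4 stuck-at-0} — 2 in all.

2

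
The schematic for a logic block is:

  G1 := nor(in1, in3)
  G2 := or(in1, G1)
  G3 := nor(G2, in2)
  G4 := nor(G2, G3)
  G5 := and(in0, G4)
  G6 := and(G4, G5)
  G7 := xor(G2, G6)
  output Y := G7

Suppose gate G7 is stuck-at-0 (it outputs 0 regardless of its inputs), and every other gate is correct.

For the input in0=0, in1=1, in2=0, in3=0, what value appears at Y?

0

Propagate with G7 forced: G1=0, G2=1, G3=0, G4=0, G5=0, G6=0, G7=0 [stuck-at-0].
So Y = 0. (Without the fault it would be 1.)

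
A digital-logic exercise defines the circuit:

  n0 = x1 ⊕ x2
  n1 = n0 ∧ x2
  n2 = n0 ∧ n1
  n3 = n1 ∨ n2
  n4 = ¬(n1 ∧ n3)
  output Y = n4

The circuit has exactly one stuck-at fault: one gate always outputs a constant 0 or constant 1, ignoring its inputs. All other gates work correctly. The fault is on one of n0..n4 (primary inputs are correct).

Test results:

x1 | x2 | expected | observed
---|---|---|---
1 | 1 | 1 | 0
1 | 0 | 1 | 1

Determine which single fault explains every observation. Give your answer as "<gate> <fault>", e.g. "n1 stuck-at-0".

Fault-free values for test 1 (x1=1, x2=1): n0=0, n1=0, n2=0, n3=0, n4=1, giving Y=1. Observed 0.
Test 1: faults giving observed 0 are {n0 stuck-at-1, n1 stuck-at-1, n4 stuck-at-0}.
Test 2 (x1=1, x2=0): fault-free n0=1, n1=0, n2=0, n3=0, n4=1 → 1; observed 1. Eliminates n1 stuck-at-1, n4 stuck-at-0.
Only n0 stuck-at-1 is consistent with every test.

n0 stuck-at-1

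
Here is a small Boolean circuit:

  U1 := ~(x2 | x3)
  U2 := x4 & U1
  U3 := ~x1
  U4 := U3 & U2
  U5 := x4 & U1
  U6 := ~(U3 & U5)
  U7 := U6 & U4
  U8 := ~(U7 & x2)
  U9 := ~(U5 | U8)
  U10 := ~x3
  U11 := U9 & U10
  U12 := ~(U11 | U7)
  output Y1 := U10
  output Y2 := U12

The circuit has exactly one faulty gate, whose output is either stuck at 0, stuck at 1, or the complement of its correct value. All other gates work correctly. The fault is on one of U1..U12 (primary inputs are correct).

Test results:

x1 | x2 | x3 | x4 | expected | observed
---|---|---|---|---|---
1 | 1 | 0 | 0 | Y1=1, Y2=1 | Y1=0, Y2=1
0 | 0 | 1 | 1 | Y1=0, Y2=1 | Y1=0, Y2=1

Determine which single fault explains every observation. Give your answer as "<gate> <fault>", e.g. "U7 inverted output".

Fault-free values for test 1 (x1=1, x2=1, x3=0, x4=0): U1=0, U2=0, U3=0, U4=0, U5=0, U6=1, U7=0, U8=1, U9=0, U10=1, U11=0, U12=1, giving Y1=1, Y2=1. Observed Y1=0, Y2=1.
Test 1: faults giving observed Y1=0, Y2=1 are {U10 stuck-at-0, U10 inverted output}.
Test 2 (x1=0, x2=0, x3=1, x4=1): fault-free U1=0, U2=0, U3=1, U4=0, U5=0, U6=1, U7=0, U8=1, U9=0, U10=0, U11=0, U12=1 → Y1=0, Y2=1; observed Y1=0, Y2=1. Eliminates U10 inverted output.
Only U10 stuck-at-0 is consistent with every test.

U10 stuck-at-0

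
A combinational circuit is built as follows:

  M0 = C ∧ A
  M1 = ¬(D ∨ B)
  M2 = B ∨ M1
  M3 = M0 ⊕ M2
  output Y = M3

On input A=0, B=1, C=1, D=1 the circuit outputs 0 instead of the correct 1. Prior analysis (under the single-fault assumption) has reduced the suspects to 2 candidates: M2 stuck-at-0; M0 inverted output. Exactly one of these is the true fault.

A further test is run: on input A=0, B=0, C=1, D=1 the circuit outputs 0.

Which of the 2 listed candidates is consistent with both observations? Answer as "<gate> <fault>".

M2 stuck-at-0

Evaluate each candidate on input A=0, B=0, C=1, D=1:
  M2 stuck-at-0: M0=0, M1=0, M2=0 [stuck-at-0], M3=0 → 0 — matches
  M0 inverted output: M0=1 [inverted output], M1=0, M2=0, M3=1 → 1 — eliminated
Only M2 stuck-at-0 reproduces the observed 0.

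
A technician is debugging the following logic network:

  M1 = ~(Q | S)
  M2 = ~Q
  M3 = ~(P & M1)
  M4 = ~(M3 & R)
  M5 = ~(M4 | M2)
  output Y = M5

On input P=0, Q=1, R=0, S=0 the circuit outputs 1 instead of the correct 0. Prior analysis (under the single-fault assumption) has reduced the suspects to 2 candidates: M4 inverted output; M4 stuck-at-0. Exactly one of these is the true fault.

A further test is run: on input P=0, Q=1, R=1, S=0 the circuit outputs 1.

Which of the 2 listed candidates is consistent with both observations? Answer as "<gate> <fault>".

Evaluate each candidate on input P=0, Q=1, R=1, S=0:
  M4 inverted output: M1=0, M2=0, M3=1, M4=1 [inverted output], M5=0 → 0 — eliminated
  M4 stuck-at-0: M1=0, M2=0, M3=1, M4=0 [stuck-at-0], M5=1 → 1 — matches
Only M4 stuck-at-0 reproduces the observed 1.

M4 stuck-at-0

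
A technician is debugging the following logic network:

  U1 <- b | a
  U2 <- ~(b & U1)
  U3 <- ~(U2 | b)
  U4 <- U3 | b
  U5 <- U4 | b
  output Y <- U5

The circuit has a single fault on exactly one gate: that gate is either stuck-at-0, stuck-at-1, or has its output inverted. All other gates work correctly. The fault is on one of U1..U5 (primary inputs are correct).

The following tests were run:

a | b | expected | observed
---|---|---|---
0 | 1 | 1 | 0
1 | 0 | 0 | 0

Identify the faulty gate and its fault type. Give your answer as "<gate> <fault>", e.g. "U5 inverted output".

U5 stuck-at-0

Fault-free values for test 1 (a=0, b=1): U1=1, U2=0, U3=0, U4=1, U5=1, giving Y=1. Observed 0.
Test 1: faults giving observed 0 are {U5 stuck-at-0, U5 inverted output}.
Test 2 (a=1, b=0): fault-free U1=1, U2=1, U3=0, U4=0, U5=0 → 0; observed 0. Eliminates U5 inverted output.
Only U5 stuck-at-0 is consistent with every test.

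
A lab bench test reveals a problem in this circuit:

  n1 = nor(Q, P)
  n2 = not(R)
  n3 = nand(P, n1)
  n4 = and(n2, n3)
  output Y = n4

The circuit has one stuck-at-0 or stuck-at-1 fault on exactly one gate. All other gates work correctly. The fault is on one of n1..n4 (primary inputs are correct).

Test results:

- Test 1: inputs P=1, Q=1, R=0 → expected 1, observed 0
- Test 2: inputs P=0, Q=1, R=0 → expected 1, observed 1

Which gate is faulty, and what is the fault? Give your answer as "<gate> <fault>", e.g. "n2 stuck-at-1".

n1 stuck-at-1

Fault-free values for test 1 (P=1, Q=1, R=0): n1=0, n2=1, n3=1, n4=1, giving Y=1. Observed 0.
Test 1: faults giving observed 0 are {n1 stuck-at-1, n2 stuck-at-0, n3 stuck-at-0, n4 stuck-at-0}.
Test 2 (P=0, Q=1, R=0): fault-free n1=0, n2=1, n3=1, n4=1 → 1; observed 1. Eliminates n2 stuck-at-0, n3 stuck-at-0, n4 stuck-at-0.
Only n1 stuck-at-1 is consistent with every test.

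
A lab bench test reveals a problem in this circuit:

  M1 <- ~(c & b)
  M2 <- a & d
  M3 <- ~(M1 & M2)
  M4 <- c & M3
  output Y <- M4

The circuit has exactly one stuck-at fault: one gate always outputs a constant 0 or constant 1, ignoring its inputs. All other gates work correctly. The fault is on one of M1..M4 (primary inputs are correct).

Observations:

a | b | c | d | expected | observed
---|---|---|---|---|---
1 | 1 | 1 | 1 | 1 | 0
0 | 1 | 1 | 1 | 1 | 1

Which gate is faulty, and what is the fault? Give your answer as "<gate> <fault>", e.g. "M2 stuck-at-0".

M1 stuck-at-1

Fault-free values for test 1 (a=1, b=1, c=1, d=1): M1=0, M2=1, M3=1, M4=1, giving Y=1. Observed 0.
Test 1: faults giving observed 0 are {M1 stuck-at-1, M3 stuck-at-0, M4 stuck-at-0}.
Test 2 (a=0, b=1, c=1, d=1): fault-free M1=0, M2=0, M3=1, M4=1 → 1; observed 1. Eliminates M3 stuck-at-0, M4 stuck-at-0.
Only M1 stuck-at-1 is consistent with every test.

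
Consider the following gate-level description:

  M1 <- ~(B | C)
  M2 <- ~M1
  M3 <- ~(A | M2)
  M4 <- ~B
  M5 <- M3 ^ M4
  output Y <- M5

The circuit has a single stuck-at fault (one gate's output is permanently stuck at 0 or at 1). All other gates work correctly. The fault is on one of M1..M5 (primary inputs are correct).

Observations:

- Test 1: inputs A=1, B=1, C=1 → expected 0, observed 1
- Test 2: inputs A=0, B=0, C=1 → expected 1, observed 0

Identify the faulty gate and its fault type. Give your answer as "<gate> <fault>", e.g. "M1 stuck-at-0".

M3 stuck-at-1

Fault-free values for test 1 (A=1, B=1, C=1): M1=0, M2=1, M3=0, M4=0, M5=0, giving Y=0. Observed 1.
Test 1: faults giving observed 1 are {M3 stuck-at-1, M4 stuck-at-1, M5 stuck-at-1}.
Test 2 (A=0, B=0, C=1): fault-free M1=0, M2=1, M3=0, M4=1, M5=1 → 1; observed 0. Eliminates M4 stuck-at-1, M5 stuck-at-1.
Only M3 stuck-at-1 is consistent with every test.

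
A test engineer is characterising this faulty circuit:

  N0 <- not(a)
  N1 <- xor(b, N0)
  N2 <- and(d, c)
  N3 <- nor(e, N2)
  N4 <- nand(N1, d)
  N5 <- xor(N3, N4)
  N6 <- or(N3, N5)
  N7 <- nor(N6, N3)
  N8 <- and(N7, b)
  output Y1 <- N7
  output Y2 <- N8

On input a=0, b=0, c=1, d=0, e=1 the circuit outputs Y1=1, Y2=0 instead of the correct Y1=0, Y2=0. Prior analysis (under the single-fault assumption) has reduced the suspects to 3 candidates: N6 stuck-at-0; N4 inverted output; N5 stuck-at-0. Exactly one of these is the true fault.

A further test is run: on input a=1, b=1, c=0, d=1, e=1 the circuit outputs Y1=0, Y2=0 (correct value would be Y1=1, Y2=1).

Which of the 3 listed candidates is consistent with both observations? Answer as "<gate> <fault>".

N4 inverted output

Evaluate each candidate on input a=1, b=1, c=0, d=1, e=1:
  N6 stuck-at-0: N0=0, N1=1, N2=0, N3=0, N4=0, N5=0, N6=0 [stuck-at-0], N7=1, N8=1 → Y1=1, Y2=1 — eliminated
  N4 inverted output: N0=0, N1=1, N2=0, N3=0, N4=1 [inverted output], N5=1, N6=1, N7=0, N8=0 → Y1=0, Y2=0 — matches
  N5 stuck-at-0: N0=0, N1=1, N2=0, N3=0, N4=0, N5=0 [stuck-at-0], N6=0, N7=1, N8=1 → Y1=1, Y2=1 — eliminated
Only N4 inverted output reproduces the observed Y1=0, Y2=0.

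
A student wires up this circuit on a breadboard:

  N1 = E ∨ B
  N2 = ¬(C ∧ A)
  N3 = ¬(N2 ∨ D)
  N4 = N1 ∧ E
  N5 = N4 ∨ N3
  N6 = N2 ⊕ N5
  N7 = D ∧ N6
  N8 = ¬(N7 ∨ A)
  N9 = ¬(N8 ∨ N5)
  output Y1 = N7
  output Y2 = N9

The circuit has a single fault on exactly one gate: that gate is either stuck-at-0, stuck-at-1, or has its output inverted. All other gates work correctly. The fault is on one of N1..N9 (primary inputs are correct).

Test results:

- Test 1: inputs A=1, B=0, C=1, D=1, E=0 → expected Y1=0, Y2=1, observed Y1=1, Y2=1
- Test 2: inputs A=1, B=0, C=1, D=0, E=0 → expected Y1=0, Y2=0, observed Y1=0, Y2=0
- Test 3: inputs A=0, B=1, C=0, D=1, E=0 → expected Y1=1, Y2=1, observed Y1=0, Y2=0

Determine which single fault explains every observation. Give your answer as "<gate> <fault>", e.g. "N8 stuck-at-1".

Fault-free values for test 1 (A=1, B=0, C=1, D=1, E=0): N1=0, N2=0, N3=0, N4=0, N5=0, N6=0, N7=0, N8=0, N9=1, giving Y1=0, Y2=1. Observed Y1=1, Y2=1.
Test 1: faults giving observed Y1=1, Y2=1 are {N2 stuck-at-1, N2 inverted output, N6 stuck-at-1, N6 inverted output, N7 stuck-at-1, N7 inverted output}.
Test 2 (A=1, B=0, C=1, D=0, E=0): fault-free N1=0, N2=0, N3=1, N4=0, N5=1, N6=1, N7=0, N8=0, N9=0 → Y1=0, Y2=0; observed Y1=0, Y2=0. Eliminates N2 stuck-at-1, N2 inverted output, N7 stuck-at-1, N7 inverted output.
Test 3 (A=0, B=1, C=0, D=1, E=0): fault-free N1=1, N2=1, N3=0, N4=0, N5=0, N6=1, N7=1, N8=0, N9=1 → Y1=1, Y2=1; observed Y1=0, Y2=0. Eliminates N6 stuck-at-1.
Only N6 inverted output is consistent with every test.

N6 inverted output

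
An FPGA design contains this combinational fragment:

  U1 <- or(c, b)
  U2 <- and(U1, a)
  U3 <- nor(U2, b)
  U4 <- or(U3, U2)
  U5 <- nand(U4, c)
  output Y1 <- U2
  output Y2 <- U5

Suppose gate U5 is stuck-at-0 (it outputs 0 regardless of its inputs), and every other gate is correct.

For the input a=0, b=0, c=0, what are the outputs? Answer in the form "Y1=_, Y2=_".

Propagate with U5 forced: U1=0, U2=0, U3=1, U4=1, U5=0 [stuck-at-0].
So the outputs are Y1=0, Y2=0. (Without the fault they would be Y1=0, Y2=1.)

Y1=0, Y2=0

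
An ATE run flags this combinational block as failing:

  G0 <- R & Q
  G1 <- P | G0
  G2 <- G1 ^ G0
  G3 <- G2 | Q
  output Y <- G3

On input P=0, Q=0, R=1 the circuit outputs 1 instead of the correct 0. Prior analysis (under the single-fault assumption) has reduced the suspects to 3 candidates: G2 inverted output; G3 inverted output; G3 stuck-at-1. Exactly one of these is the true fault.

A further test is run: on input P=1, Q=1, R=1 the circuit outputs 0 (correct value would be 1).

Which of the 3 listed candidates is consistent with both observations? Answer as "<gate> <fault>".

Evaluate each candidate on input P=1, Q=1, R=1:
  G2 inverted output: G0=1, G1=1, G2=1 [inverted output], G3=1 → 1 — eliminated
  G3 inverted output: G0=1, G1=1, G2=0, G3=0 [inverted output] → 0 — matches
  G3 stuck-at-1: G0=1, G1=1, G2=0, G3=1 [stuck-at-1] → 1 — eliminated
Only G3 inverted output reproduces the observed 0.

G3 inverted output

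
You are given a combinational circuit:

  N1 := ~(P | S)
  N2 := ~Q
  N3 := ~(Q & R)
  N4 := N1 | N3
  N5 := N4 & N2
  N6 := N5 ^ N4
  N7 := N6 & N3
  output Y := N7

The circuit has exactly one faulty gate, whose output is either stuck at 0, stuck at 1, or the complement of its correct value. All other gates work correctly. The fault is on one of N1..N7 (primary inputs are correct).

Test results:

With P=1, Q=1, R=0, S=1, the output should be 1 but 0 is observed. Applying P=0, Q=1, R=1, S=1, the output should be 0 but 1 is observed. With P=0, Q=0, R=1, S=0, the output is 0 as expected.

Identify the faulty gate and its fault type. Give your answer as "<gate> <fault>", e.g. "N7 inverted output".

N3 inverted output

Fault-free values for test 1 (P=1, Q=1, R=0, S=1): N1=0, N2=0, N3=1, N4=1, N5=0, N6=1, N7=1, giving Y=1. Observed 0.
Test 1: faults giving observed 0 are {N2 stuck-at-1, N2 inverted output, N3 stuck-at-0, N3 inverted output, N4 stuck-at-0, N4 inverted output, N5 stuck-at-1, N5 inverted output, N6 stuck-at-0, N6 inverted output, N7 stuck-at-0, N7 inverted output}.
Test 2 (P=0, Q=1, R=1, S=1): fault-free N1=0, N2=0, N3=0, N4=0, N5=0, N6=0, N7=0 → 0; observed 1. Eliminates N2 stuck-at-1, N2 inverted output, N3 stuck-at-0, N4 stuck-at-0, N4 inverted output, N5 stuck-at-1, N5 inverted output, N6 stuck-at-0, N6 inverted output, N7 stuck-at-0.
Test 3 (P=0, Q=0, R=1, S=0): fault-free N1=1, N2=1, N3=1, N4=1, N5=1, N6=0, N7=0 → 0; observed 0. Eliminates N7 inverted output.
Only N3 inverted output is consistent with every test.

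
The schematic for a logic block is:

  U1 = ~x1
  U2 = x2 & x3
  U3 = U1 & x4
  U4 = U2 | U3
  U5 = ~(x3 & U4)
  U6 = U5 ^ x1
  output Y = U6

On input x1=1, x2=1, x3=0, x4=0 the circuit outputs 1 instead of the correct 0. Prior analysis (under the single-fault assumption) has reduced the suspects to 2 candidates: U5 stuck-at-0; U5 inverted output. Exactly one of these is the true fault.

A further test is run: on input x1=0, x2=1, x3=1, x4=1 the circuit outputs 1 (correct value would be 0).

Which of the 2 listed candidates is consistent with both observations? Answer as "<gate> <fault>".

Evaluate each candidate on input x1=0, x2=1, x3=1, x4=1:
  U5 stuck-at-0: U1=1, U2=1, U3=1, U4=1, U5=0 [stuck-at-0], U6=0 → 0 — eliminated
  U5 inverted output: U1=1, U2=1, U3=1, U4=1, U5=1 [inverted output], U6=1 → 1 — matches
Only U5 inverted output reproduces the observed 1.

U5 inverted output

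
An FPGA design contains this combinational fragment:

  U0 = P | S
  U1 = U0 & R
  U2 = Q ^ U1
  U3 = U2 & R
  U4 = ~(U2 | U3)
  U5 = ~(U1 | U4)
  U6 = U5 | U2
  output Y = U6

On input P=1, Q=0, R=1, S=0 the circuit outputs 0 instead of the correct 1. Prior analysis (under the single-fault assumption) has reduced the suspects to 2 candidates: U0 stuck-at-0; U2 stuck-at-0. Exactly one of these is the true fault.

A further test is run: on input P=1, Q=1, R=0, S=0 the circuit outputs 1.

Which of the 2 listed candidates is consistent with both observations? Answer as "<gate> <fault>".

U0 stuck-at-0

Evaluate each candidate on input P=1, Q=1, R=0, S=0:
  U0 stuck-at-0: U0=0 [stuck-at-0], U1=0, U2=1, U3=0, U4=0, U5=1, U6=1 → 1 — matches
  U2 stuck-at-0: U0=1, U1=0, U2=0 [stuck-at-0], U3=0, U4=1, U5=0, U6=0 → 0 — eliminated
Only U0 stuck-at-0 reproduces the observed 1.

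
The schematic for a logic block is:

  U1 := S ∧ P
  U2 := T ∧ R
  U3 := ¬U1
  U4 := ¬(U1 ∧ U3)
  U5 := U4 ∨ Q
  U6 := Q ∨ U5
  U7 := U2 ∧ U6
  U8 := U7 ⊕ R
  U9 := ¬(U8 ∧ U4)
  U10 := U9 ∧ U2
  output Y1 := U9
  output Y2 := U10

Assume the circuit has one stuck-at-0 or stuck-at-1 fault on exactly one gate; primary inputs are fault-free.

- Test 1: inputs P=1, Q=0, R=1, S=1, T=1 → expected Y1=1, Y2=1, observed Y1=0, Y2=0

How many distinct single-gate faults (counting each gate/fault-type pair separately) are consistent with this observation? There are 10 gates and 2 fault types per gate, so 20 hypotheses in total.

6

Fault-free: U1=1, U2=1, U3=0, U4=1, U5=1, U6=1, U7=1, U8=0, U9=1, U10=1 → Y1=1, Y2=1. Observed Y1=0, Y2=0.
  U1: none of the 2 fault types match ✗
  U2: stuck-at-0 ✓; others ✗
  U3: none of the 2 fault types match ✗
  U4: none of the 2 fault types match ✗
  U5: stuck-at-0 ✓; others ✗
  U6: stuck-at-0 ✓; others ✗
  U7: stuck-at-0 ✓; others ✗
  U8: stuck-at-1 ✓; others ✗
  U9: stuck-at-0 ✓; others ✗
  U10: none of the 2 fault types match ✗
Consistent faults: {U2 stuck-at-0, U5 stuck-at-0, U6 stuck-at-0, U7 stuck-at-0, U8 stuck-at-1, U9 stuck-at-0} — 6 in all.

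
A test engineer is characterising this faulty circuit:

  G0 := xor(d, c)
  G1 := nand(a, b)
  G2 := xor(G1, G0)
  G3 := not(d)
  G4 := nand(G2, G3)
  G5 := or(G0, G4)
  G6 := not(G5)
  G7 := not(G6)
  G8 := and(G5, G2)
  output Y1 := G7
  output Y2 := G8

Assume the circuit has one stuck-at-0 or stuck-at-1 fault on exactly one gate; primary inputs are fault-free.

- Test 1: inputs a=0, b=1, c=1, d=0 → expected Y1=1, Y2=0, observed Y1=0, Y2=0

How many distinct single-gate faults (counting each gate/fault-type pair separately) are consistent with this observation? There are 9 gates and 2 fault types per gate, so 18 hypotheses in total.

4

Fault-free: G0=1, G1=1, G2=0, G3=1, G4=1, G5=1, G6=0, G7=1, G8=0 → Y1=1, Y2=0. Observed Y1=0, Y2=0.
  G0: stuck-at-0 ✓; others ✗
  G1: none of the 2 fault types match ✗
  G2: none of the 2 fault types match ✗
  G3: none of the 2 fault types match ✗
  G4: none of the 2 fault types match ✗
  G5: stuck-at-0 ✓; others ✗
  G6: stuck-at-1 ✓; others ✗
  G7: stuck-at-0 ✓; others ✗
  G8: none of the 2 fault types match ✗
Consistent faults: {G0 stuck-at-0, G5 stuck-at-0, G6 stuck-at-1, G7 stuck-at-0} — 4 in all.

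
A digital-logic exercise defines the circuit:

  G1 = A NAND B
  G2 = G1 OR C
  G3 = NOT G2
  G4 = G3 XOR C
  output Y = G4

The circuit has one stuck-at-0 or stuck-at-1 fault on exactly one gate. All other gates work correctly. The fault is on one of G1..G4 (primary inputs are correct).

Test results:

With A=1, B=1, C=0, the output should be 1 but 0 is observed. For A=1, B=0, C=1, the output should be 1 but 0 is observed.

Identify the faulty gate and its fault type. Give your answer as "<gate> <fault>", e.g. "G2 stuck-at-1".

G4 stuck-at-0

Fault-free values for test 1 (A=1, B=1, C=0): G1=0, G2=0, G3=1, G4=1, giving Y=1. Observed 0.
Test 1: faults giving observed 0 are {G1 stuck-at-1, G2 stuck-at-1, G3 stuck-at-0, G4 stuck-at-0}.
Test 2 (A=1, B=0, C=1): fault-free G1=1, G2=1, G3=0, G4=1 → 1; observed 0. Eliminates G1 stuck-at-1, G2 stuck-at-1, G3 stuck-at-0.
Only G4 stuck-at-0 is consistent with every test.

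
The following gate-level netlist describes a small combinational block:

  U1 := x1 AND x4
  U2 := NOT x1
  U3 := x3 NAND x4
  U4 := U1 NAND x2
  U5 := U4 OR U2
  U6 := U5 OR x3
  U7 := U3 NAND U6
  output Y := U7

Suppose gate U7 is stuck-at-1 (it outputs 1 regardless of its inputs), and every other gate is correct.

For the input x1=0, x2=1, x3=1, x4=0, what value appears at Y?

1

Propagate with U7 forced: U1=0, U2=1, U3=1, U4=1, U5=1, U6=1, U7=1 [stuck-at-1].
So Y = 1. (Without the fault it would be 0.)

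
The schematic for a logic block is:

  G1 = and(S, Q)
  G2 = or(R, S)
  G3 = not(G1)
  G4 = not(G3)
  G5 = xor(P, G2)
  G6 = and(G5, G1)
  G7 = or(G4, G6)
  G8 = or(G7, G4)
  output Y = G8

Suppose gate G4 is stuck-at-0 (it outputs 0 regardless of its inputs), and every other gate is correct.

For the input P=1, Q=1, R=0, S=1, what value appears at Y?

0

Propagate with G4 forced: G1=1, G2=1, G3=0, G4=0 [stuck-at-0], G5=0, G6=0, G7=0, G8=0.
So Y = 0. (Without the fault it would be 1.)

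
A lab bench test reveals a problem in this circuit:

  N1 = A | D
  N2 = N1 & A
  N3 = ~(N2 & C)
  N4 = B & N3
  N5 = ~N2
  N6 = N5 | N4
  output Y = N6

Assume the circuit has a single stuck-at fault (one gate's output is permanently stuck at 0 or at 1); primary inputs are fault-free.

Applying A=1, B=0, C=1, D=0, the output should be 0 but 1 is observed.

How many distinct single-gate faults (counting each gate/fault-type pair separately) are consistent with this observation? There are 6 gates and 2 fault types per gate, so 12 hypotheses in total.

Fault-free: N1=1, N2=1, N3=0, N4=0, N5=0, N6=0 → 0. Observed 1.
  N1 stuck-at-0: output 1 ✓
  N1 stuck-at-1: output 0 ✗
  N2 stuck-at-0: output 1 ✓
  N2 stuck-at-1: output 0 ✗
  N3 stuck-at-0: output 0 ✗
  N3 stuck-at-1: output 0 ✗
  N4 stuck-at-0: output 0 ✗
  N4 stuck-at-1: output 1 ✓
  N5 stuck-at-0: output 0 ✗
  N5 stuck-at-1: output 1 ✓
  N6 stuck-at-0: output 0 ✗
  N6 stuck-at-1: output 1 ✓
Consistent faults: {N1 stuck-at-0, N2 stuck-at-0, N4 stuck-at-1, N5 stuck-at-1, N6 stuck-at-1} — 5 in all.

5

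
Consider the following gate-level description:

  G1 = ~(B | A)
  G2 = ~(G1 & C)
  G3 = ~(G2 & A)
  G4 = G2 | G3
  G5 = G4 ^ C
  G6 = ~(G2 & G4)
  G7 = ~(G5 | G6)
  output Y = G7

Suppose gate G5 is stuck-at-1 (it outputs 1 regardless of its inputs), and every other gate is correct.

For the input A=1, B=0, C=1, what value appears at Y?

0

Propagate with G5 forced: G1=0, G2=1, G3=0, G4=1, G5=1 [stuck-at-1], G6=0, G7=0.
So Y = 0. (Without the fault it would be 1.)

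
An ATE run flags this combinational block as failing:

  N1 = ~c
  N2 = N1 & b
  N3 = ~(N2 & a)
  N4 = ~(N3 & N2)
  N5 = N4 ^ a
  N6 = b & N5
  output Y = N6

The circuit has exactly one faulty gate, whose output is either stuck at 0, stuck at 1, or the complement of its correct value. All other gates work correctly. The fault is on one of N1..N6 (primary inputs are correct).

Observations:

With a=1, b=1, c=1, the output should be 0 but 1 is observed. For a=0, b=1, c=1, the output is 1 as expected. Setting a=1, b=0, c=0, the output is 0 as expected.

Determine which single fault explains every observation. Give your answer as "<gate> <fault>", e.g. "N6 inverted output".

Fault-free values for test 1 (a=1, b=1, c=1): N1=0, N2=0, N3=1, N4=1, N5=0, N6=0, giving Y=0. Observed 1.
Test 1: faults giving observed 1 are {N4 stuck-at-0, N4 inverted output, N5 stuck-at-1, N5 inverted output, N6 stuck-at-1, N6 inverted output}.
Test 2 (a=0, b=1, c=1): fault-free N1=0, N2=0, N3=1, N4=1, N5=1, N6=1 → 1; observed 1. Eliminates N4 stuck-at-0, N4 inverted output, N5 inverted output, N6 inverted output.
Test 3 (a=1, b=0, c=0): fault-free N1=1, N2=0, N3=1, N4=1, N5=0, N6=0 → 0; observed 0. Eliminates N6 stuck-at-1.
Only N5 stuck-at-1 is consistent with every test.

N5 stuck-at-1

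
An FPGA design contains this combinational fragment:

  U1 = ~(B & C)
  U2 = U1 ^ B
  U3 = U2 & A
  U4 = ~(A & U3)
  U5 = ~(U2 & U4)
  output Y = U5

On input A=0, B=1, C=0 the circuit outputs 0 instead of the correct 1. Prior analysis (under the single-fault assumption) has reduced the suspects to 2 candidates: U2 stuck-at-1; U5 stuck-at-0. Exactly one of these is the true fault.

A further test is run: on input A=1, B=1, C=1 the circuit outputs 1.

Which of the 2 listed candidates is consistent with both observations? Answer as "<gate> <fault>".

Evaluate each candidate on input A=1, B=1, C=1:
  U2 stuck-at-1: U1=0, U2=1 [stuck-at-1], U3=1, U4=0, U5=1 → 1 — matches
  U5 stuck-at-0: U1=0, U2=1, U3=1, U4=0, U5=0 [stuck-at-0] → 0 — eliminated
Only U2 stuck-at-1 reproduces the observed 1.

U2 stuck-at-1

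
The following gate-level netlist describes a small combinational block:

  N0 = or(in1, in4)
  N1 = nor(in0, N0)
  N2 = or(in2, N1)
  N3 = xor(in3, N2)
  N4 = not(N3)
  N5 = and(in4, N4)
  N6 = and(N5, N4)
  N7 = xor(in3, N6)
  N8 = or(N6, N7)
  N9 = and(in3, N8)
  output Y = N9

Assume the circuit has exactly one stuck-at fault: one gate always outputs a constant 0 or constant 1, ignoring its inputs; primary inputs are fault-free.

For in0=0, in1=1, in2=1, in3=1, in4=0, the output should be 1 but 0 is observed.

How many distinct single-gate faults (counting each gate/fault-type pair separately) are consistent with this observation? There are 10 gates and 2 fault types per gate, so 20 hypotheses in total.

3

Fault-free: N0=1, N1=0, N2=1, N3=0, N4=1, N5=0, N6=0, N7=1, N8=1, N9=1 → 1. Observed 0.
  N0: none of the 2 fault types match ✗
  N1: none of the 2 fault types match ✗
  N2: none of the 2 fault types match ✗
  N3: none of the 2 fault types match ✗
  N4: none of the 2 fault types match ✗
  N5: none of the 2 fault types match ✗
  N6: none of the 2 fault types match ✗
  N7: stuck-at-0 ✓; others ✗
  N8: stuck-at-0 ✓; others ✗
  N9: stuck-at-0 ✓; others ✗
Consistent faults: {N7 stuck-at-0, N8 stuck-at-0, N9 stuck-at-0} — 3 in all.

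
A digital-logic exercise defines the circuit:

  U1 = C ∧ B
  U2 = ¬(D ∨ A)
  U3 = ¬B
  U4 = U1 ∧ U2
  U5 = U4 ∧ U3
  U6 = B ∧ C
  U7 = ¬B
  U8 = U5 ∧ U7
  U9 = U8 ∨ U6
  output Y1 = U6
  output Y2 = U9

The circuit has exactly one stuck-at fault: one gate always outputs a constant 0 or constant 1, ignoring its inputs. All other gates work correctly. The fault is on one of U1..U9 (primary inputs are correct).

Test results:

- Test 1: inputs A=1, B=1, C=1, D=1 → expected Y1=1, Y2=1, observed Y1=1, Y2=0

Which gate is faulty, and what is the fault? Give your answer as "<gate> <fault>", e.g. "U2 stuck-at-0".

U9 stuck-at-0

Fault-free values for test 1 (A=1, B=1, C=1, D=1): U1=1, U2=0, U3=0, U4=0, U5=0, U6=1, U7=0, U8=0, U9=1, giving Y1=1, Y2=1. Observed Y1=1, Y2=0.
Test 1: faults giving observed Y1=1, Y2=0 are {U9 stuck-at-0}.
Only U9 stuck-at-0 is consistent with every test.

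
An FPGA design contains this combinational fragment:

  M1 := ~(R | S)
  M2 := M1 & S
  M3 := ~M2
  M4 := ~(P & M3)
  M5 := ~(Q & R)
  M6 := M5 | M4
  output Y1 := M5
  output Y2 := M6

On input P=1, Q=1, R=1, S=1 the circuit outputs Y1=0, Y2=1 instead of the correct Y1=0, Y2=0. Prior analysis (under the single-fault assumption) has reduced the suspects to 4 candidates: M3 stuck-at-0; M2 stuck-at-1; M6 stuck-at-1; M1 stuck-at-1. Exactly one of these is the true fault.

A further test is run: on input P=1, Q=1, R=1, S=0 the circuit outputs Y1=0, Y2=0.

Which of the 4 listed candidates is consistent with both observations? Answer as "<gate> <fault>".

M1 stuck-at-1

Evaluate each candidate on input P=1, Q=1, R=1, S=0:
  M3 stuck-at-0: M1=0, M2=0, M3=0 [stuck-at-0], M4=1, M5=0, M6=1 → Y1=0, Y2=1 — eliminated
  M2 stuck-at-1: M1=0, M2=1 [stuck-at-1], M3=0, M4=1, M5=0, M6=1 → Y1=0, Y2=1 — eliminated
  M6 stuck-at-1: M1=0, M2=0, M3=1, M4=0, M5=0, M6=1 [stuck-at-1] → Y1=0, Y2=1 — eliminated
  M1 stuck-at-1: M1=1 [stuck-at-1], M2=0, M3=1, M4=0, M5=0, M6=0 → Y1=0, Y2=0 — matches
Only M1 stuck-at-1 reproduces the observed Y1=0, Y2=0.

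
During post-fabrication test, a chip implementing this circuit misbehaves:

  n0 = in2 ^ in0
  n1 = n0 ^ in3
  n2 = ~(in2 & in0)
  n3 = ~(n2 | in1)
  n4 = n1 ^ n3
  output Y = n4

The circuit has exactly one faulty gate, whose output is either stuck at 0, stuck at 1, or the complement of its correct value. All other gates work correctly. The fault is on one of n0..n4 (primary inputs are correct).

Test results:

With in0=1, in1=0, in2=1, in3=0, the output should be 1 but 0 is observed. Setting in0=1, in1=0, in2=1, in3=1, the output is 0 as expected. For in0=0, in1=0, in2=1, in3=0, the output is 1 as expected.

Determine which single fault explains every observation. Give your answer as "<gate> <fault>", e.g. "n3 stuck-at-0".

Fault-free values for test 1 (in0=1, in1=0, in2=1, in3=0): n0=0, n1=0, n2=0, n3=1, n4=1, giving Y=1. Observed 0.
Test 1: faults giving observed 0 are {n0 stuck-at-1, n0 inverted output, n1 stuck-at-1, n1 inverted output, n2 stuck-at-1, n2 inverted output, n3 stuck-at-0, n3 inverted output, n4 stuck-at-0, n4 inverted output}.
Test 2 (in0=1, in1=0, in2=1, in3=1): fault-free n0=0, n1=1, n2=0, n3=1, n4=0 → 0; observed 0. Eliminates n0 stuck-at-1, n0 inverted output, n1 inverted output, n2 stuck-at-1, n2 inverted output, n3 stuck-at-0, n3 inverted output, n4 inverted output.
Test 3 (in0=0, in1=0, in2=1, in3=0): fault-free n0=1, n1=1, n2=1, n3=0, n4=1 → 1; observed 1. Eliminates n4 stuck-at-0.
Only n1 stuck-at-1 is consistent with every test.

n1 stuck-at-1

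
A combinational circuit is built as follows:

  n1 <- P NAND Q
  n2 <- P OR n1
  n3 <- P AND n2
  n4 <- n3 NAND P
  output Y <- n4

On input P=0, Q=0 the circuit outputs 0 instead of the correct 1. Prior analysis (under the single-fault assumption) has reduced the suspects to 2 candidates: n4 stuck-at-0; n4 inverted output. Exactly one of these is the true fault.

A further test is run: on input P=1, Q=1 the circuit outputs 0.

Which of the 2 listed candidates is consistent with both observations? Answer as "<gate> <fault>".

Evaluate each candidate on input P=1, Q=1:
  n4 stuck-at-0: n1=0, n2=1, n3=1, n4=0 [stuck-at-0] → 0 — matches
  n4 inverted output: n1=0, n2=1, n3=1, n4=1 [inverted output] → 1 — eliminated
Only n4 stuck-at-0 reproduces the observed 0.

n4 stuck-at-0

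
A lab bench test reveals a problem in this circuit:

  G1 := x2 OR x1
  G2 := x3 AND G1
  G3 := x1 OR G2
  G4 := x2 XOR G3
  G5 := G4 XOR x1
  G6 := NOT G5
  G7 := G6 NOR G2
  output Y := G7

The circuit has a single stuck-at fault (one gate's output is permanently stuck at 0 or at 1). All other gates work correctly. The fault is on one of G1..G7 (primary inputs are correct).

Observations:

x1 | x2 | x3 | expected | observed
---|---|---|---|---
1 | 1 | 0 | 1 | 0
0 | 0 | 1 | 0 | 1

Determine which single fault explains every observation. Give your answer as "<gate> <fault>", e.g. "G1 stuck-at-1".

G4 stuck-at-1

Fault-free values for test 1 (x1=1, x2=1, x3=0): G1=1, G2=0, G3=1, G4=0, G5=1, G6=0, G7=1, giving Y=1. Observed 0.
Test 1: faults giving observed 0 are {G2 stuck-at-1, G3 stuck-at-0, G4 stuck-at-1, G5 stuck-at-0, G6 stuck-at-1, G7 stuck-at-0}.
Test 2 (x1=0, x2=0, x3=1): fault-free G1=0, G2=0, G3=0, G4=0, G5=0, G6=1, G7=0 → 0; observed 1. Eliminates G2 stuck-at-1, G3 stuck-at-0, G5 stuck-at-0, G6 stuck-at-1, G7 stuck-at-0.
Only G4 stuck-at-1 is consistent with every test.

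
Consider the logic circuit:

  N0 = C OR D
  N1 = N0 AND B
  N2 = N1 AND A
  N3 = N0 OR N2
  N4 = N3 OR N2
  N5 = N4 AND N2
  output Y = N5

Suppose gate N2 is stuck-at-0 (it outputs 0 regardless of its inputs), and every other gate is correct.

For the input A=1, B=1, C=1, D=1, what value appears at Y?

Propagate with N2 forced: N0=1, N1=1, N2=0 [stuck-at-0], N3=1, N4=1, N5=0.
So Y = 0. (Without the fault it would be 1.)

0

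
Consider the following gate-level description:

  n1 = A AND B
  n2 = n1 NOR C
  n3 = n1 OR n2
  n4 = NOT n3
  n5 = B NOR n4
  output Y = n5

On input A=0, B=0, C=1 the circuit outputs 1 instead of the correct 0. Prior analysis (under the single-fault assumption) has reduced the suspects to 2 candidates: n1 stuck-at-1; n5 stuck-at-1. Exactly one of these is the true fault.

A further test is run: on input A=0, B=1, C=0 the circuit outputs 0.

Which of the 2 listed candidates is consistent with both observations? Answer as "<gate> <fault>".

Evaluate each candidate on input A=0, B=1, C=0:
  n1 stuck-at-1: n1=1 [stuck-at-1], n2=0, n3=1, n4=0, n5=0 → 0 — matches
  n5 stuck-at-1: n1=0, n2=1, n3=1, n4=0, n5=1 [stuck-at-1] → 1 — eliminated
Only n1 stuck-at-1 reproduces the observed 0.

n1 stuck-at-1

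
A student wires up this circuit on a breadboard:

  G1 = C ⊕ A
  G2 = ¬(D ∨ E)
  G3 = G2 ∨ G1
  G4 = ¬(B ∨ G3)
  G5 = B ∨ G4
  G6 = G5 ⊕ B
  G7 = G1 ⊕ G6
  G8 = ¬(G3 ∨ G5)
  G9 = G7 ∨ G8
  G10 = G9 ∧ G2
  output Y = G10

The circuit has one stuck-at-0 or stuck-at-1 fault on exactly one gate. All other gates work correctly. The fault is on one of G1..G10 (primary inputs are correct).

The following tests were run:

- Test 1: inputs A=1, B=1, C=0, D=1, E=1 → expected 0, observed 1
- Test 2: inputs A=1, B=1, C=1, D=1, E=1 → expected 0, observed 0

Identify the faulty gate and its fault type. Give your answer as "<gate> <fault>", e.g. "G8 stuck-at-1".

G2 stuck-at-1

Fault-free values for test 1 (A=1, B=1, C=0, D=1, E=1): G1=1, G2=0, G3=1, G4=0, G5=1, G6=0, G7=1, G8=0, G9=1, G10=0, giving Y=0. Observed 1.
Test 1: faults giving observed 1 are {G2 stuck-at-1, G10 stuck-at-1}.
Test 2 (A=1, B=1, C=1, D=1, E=1): fault-free G1=0, G2=0, G3=0, G4=0, G5=1, G6=0, G7=0, G8=0, G9=0, G10=0 → 0; observed 0. Eliminates G10 stuck-at-1.
Only G2 stuck-at-1 is consistent with every test.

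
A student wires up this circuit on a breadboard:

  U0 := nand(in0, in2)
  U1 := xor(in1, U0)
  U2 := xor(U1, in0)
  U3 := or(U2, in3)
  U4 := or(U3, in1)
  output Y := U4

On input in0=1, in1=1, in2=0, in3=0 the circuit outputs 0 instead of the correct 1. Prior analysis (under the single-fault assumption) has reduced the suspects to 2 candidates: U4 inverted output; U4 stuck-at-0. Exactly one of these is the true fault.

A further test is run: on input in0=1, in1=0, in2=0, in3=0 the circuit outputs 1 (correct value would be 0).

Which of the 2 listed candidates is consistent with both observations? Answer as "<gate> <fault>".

Evaluate each candidate on input in0=1, in1=0, in2=0, in3=0:
  U4 inverted output: U0=1, U1=1, U2=0, U3=0, U4=1 [inverted output] → 1 — matches
  U4 stuck-at-0: U0=1, U1=1, U2=0, U3=0, U4=0 [stuck-at-0] → 0 — eliminated
Only U4 inverted output reproduces the observed 1.

U4 inverted output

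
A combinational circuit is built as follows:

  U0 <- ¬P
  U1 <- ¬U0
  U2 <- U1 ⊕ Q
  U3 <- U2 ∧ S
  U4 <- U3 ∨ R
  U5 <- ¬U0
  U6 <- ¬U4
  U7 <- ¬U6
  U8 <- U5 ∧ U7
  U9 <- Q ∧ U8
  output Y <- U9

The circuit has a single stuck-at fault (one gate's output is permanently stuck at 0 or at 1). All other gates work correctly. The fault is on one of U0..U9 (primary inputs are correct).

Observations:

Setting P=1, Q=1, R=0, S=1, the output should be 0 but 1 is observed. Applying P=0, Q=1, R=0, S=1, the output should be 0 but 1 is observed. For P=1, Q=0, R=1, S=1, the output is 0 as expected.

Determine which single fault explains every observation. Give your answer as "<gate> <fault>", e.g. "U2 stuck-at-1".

U8 stuck-at-1

Fault-free values for test 1 (P=1, Q=1, R=0, S=1): U0=0, U1=1, U2=0, U3=0, U4=0, U5=1, U6=1, U7=0, U8=0, U9=0, giving Y=0. Observed 1.
Test 1: faults giving observed 1 are {U1 stuck-at-0, U2 stuck-at-1, U3 stuck-at-1, U4 stuck-at-1, U6 stuck-at-0, U7 stuck-at-1, U8 stuck-at-1, U9 stuck-at-1}.
Test 2 (P=0, Q=1, R=0, S=1): fault-free U0=1, U1=0, U2=1, U3=1, U4=1, U5=0, U6=0, U7=1, U8=0, U9=0 → 0; observed 1. Eliminates U1 stuck-at-0, U2 stuck-at-1, U3 stuck-at-1, U4 stuck-at-1, U6 stuck-at-0, U7 stuck-at-1.
Test 3 (P=1, Q=0, R=1, S=1): fault-free U0=0, U1=1, U2=1, U3=1, U4=1, U5=1, U6=0, U7=1, U8=1, U9=0 → 0; observed 0. Eliminates U9 stuck-at-1.
Only U8 stuck-at-1 is consistent with every test.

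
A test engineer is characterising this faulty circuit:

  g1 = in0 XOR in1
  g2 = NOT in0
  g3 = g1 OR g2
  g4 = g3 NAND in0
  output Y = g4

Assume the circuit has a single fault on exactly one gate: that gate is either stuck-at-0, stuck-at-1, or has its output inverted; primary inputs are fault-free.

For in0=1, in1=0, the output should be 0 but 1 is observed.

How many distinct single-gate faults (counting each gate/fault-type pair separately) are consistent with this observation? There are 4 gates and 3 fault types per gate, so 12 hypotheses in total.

6

Fault-free: g1=1, g2=0, g3=1, g4=0 → 0. Observed 1.
  g1 stuck-at-0: output 1 ✓
  g1 stuck-at-1: output 0 ✗
  g1 inverted output: output 1 ✓
  g2 stuck-at-0: output 0 ✗
  g2 stuck-at-1: output 0 ✗
  g2 inverted output: output 0 ✗
  g3 stuck-at-0: output 1 ✓
  g3 stuck-at-1: output 0 ✗
  g3 inverted output: output 1 ✓
  g4 stuck-at-0: output 0 ✗
  g4 stuck-at-1: output 1 ✓
  g4 inverted output: output 1 ✓
Consistent faults: {g1 stuck-at-0, g1 inverted output, g3 stuck-at-0, g3 inverted output, g4 stuck-at-1, g4 inverted output} — 6 in all.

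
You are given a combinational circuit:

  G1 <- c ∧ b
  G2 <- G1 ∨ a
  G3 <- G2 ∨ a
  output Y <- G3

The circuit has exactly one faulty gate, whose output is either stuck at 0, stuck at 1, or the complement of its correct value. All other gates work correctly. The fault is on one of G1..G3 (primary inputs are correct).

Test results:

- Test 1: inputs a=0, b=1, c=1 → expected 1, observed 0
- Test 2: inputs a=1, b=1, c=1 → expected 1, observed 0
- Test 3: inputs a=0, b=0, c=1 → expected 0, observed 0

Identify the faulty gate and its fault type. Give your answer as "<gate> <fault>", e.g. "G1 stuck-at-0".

Fault-free values for test 1 (a=0, b=1, c=1): G1=1, G2=1, G3=1, giving Y=1. Observed 0.
Test 1: faults giving observed 0 are {G1 stuck-at-0, G1 inverted output, G2 stuck-at-0, G2 inverted output, G3 stuck-at-0, G3 inverted output}.
Test 2 (a=1, b=1, c=1): fault-free G1=1, G2=1, G3=1 → 1; observed 0. Eliminates G1 stuck-at-0, G1 inverted output, G2 stuck-at-0, G2 inverted output.
Test 3 (a=0, b=0, c=1): fault-free G1=0, G2=0, G3=0 → 0; observed 0. Eliminates G3 inverted output.
Only G3 stuck-at-0 is consistent with every test.

G3 stuck-at-0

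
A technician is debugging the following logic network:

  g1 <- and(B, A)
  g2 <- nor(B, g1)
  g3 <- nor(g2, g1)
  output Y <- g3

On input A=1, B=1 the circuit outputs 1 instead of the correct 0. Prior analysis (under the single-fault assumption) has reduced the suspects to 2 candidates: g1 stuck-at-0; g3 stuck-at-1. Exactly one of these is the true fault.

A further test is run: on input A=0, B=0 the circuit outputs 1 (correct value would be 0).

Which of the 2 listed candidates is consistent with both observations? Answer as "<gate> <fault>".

g3 stuck-at-1

Evaluate each candidate on input A=0, B=0:
  g1 stuck-at-0: g1=0 [stuck-at-0], g2=1, g3=0 → 0 — eliminated
  g3 stuck-at-1: g1=0, g2=1, g3=1 [stuck-at-1] → 1 — matches
Only g3 stuck-at-1 reproduces the observed 1.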